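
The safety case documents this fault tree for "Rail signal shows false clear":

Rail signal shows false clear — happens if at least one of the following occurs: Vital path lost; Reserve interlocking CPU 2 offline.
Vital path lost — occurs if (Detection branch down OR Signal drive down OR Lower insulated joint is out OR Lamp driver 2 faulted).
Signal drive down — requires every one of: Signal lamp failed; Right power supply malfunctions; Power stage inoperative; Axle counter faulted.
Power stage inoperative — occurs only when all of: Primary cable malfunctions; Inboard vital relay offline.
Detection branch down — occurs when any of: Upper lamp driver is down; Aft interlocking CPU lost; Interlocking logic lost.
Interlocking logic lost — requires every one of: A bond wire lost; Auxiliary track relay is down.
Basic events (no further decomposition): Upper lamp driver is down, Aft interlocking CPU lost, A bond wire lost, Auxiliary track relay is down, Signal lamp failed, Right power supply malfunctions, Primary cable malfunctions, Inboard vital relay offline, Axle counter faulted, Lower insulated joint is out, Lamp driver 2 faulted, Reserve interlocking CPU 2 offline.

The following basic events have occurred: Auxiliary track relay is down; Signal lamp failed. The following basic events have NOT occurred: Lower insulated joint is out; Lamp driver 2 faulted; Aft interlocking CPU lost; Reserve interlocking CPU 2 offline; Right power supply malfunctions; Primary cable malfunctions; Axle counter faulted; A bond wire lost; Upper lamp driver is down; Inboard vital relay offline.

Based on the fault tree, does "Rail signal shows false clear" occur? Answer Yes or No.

No

Interlocking logic lost [AND]: A bond wire lost=not, Auxiliary track relay is down=occurs → not all inputs occur → does not occur.
Detection branch down [OR]: Upper lamp driver is down=not, Aft interlocking CPU lost=not, Interlocking logic lost=not → no input occurs → does not occur.
Power stage inoperative [AND]: Primary cable malfunctions=not, Inboard vital relay offline=not → not all inputs occur → does not occur.
Signal drive down [AND]: Signal lamp failed=occurs, Right power supply malfunctions=not, Power stage inoperative=not, Axle counter faulted=not → not all inputs occur → does not occur.
Vital path lost [OR]: Detection branch down=not, Signal drive down=not, Lower insulated joint is out=not, Lamp driver 2 faulted=not → no input occurs → does not occur.
Rail signal shows false clear [OR]: Vital path lost=not, Reserve interlocking CPU 2 offline=not → no input occurs → does not occur.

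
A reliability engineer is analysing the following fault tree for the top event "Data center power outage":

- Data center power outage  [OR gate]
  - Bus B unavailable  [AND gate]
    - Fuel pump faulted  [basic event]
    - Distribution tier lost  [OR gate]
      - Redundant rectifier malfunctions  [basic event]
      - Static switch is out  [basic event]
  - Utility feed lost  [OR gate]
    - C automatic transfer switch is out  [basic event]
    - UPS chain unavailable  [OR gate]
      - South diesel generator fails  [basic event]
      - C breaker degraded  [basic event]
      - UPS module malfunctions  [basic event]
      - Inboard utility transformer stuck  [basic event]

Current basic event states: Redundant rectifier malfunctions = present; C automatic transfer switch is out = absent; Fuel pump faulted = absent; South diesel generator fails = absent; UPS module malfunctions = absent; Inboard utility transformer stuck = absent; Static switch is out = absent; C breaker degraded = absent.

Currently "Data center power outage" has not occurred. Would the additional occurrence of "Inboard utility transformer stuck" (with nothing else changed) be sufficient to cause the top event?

Yes

Counterfactual: set "Inboard utility transformer stuck" to occurred.
Distribution tier lost [OR]: Redundant rectifier malfunctions=occurs, Static switch is out=not → at least one input occurs → occurs.
Bus B unavailable [AND]: Fuel pump faulted=not, Distribution tier lost=occurs → not all inputs occur → does not occur.
UPS chain unavailable [OR]: South diesel generator fails=not, C breaker degraded=not, UPS module malfunctions=not, Inboard utility transformer stuck=occurs → at least one input occurs → occurs.
Utility feed lost [OR]: C automatic transfer switch is out=not, UPS chain unavailable=occurs → at least one input occurs → occurs.
Data center power outage [OR]: Bus B unavailable=not, Utility feed lost=occurs → at least one input occurs → occurs.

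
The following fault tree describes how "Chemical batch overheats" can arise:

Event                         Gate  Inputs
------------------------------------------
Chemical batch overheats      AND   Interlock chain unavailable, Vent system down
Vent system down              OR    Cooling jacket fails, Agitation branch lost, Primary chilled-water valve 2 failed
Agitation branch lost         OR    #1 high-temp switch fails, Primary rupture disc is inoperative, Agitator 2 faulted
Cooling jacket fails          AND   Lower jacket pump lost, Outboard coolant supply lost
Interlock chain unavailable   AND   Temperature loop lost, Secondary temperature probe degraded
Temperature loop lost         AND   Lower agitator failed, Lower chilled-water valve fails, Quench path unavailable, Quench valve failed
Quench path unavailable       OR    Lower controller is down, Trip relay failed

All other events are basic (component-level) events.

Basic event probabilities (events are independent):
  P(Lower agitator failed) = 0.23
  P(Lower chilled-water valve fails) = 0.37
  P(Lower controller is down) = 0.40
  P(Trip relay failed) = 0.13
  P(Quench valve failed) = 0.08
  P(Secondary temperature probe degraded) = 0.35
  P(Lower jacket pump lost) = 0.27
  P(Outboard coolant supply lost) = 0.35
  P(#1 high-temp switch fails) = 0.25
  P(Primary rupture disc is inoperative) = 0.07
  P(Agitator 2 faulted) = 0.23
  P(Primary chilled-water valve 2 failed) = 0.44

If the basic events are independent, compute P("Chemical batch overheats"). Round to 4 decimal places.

P(Quench path unavailable) [OR] = 1 − (1−0.40) × (1−0.13) = 0.478000
P(Temperature loop lost) [AND] = 0.23 × 0.37 × 0.478000 × 0.08 = 0.003254
P(Interlock chain unavailable) [AND] = 0.003254 × 0.35 = 0.001139
P(Cooling jacket fails) [AND] = 0.27 × 0.35 = 0.094500
P(Agitation branch lost) [OR] = 1 − (1−0.25) × (1−0.07) × (1−0.23) = 0.462925
P(Vent system down) [OR] = 1 − (1−0.094500) × (1−0.462925) × (1−0.44) = 0.727660
P(Chemical batch overheats) [AND] = 0.001139 × 0.727660 = 0.000829
Rounded to 4 decimal places: P(Chemical batch overheats) ≈ 0.0008.

0.0008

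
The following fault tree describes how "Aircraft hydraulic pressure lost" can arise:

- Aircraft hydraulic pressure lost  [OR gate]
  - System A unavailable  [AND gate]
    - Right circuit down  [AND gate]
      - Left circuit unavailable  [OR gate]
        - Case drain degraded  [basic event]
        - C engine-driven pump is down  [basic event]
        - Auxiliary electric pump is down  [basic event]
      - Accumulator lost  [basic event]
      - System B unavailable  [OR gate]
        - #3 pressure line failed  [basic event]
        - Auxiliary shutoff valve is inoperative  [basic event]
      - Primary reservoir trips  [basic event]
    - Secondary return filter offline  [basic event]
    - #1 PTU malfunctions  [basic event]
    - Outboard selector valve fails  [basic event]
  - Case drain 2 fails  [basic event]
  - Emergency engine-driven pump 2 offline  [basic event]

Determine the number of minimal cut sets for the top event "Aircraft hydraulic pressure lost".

Left circuit unavailable [OR]: union of children's cut sets → 3 cut set(s).
System B unavailable [OR]: union of children's cut sets → 2 cut set(s).
Right circuit down [AND]: one cut set from each child combined → 3 × 1 × 2 × 1 = 6 cut set(s).
System A unavailable [AND]: one cut set from each child combined → 6 × 1 × 1 × 1 = 6 cut set(s).
Aircraft hydraulic pressure lost [OR]: union of children's cut sets → 8 cut set(s).
Minimal cut sets: {#1 PTU malfunctions, #3 pressure line failed, Accumulator lost, Case drain degraded, Outboard selector valve fails, Primary reservoir trips, Secondary return filter offline}; {#1 PTU malfunctions, Accumulator lost, Auxiliary shutoff valve is inoperative, Case drain degraded, Outboard selector valve fails, Primary reservoir trips, Secondary return filter offline}; {#1 PTU malfunctions, #3 pressure line failed, Accumulator lost, C engine-driven pump is down, Outboard selector valve fails, Primary reservoir trips, Secondary return filter offline}; {#1 PTU malfunctions, Accumulator lost, Auxiliary shutoff valve is inoperative, C engine-driven pump is down, Outboard selector valve fails, Primary reservoir trips, Secondary return filter offline}; {#1 PTU malfunctions, #3 pressure line failed, Accumulator lost, Auxiliary electric pump is down, Outboard selector valve fails, Primary reservoir trips, Secondary return filter offline}; {#1 PTU malfunctions, Accumulator lost, Auxiliary electric pump is down, Auxiliary shutoff valve is inoperative, Outboard selector valve fails, Primary reservoir trips, Secondary return filter offline}; {Case drain 2 fails}; {Emergency engine-driven pump 2 offline}.

8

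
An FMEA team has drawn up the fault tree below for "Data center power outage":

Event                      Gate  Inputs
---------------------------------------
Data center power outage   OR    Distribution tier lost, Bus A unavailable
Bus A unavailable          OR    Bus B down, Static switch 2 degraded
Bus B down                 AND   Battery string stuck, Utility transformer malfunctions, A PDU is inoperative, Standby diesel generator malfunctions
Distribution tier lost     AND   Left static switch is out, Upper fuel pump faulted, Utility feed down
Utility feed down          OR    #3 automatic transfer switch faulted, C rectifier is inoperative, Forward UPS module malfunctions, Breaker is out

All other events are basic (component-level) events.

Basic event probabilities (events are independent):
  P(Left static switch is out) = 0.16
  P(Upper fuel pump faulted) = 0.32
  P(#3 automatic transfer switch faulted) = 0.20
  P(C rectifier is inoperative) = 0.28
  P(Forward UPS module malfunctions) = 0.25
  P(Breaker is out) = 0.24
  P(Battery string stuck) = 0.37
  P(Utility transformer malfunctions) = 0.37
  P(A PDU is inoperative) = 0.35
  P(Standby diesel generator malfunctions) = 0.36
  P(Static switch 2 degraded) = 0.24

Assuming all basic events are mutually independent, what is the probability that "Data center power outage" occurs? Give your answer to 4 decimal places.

P(Utility feed down) [OR] = 1 − (1−0.20) × (1−0.28) × (1−0.25) × (1−0.24) = 0.671680
P(Distribution tier lost) [AND] = 0.16 × 0.32 × 0.671680 = 0.034390
P(Bus B down) [AND] = 0.37 × 0.37 × 0.35 × 0.36 = 0.017249
P(Bus A unavailable) [OR] = 1 − (1−0.017249) × (1−0.24) = 0.253109
P(Data center power outage) [OR] = 1 − (1−0.034390) × (1−0.253109) = 0.278795
Rounded to 4 decimal places: P(Data center power outage) ≈ 0.2788.

0.2788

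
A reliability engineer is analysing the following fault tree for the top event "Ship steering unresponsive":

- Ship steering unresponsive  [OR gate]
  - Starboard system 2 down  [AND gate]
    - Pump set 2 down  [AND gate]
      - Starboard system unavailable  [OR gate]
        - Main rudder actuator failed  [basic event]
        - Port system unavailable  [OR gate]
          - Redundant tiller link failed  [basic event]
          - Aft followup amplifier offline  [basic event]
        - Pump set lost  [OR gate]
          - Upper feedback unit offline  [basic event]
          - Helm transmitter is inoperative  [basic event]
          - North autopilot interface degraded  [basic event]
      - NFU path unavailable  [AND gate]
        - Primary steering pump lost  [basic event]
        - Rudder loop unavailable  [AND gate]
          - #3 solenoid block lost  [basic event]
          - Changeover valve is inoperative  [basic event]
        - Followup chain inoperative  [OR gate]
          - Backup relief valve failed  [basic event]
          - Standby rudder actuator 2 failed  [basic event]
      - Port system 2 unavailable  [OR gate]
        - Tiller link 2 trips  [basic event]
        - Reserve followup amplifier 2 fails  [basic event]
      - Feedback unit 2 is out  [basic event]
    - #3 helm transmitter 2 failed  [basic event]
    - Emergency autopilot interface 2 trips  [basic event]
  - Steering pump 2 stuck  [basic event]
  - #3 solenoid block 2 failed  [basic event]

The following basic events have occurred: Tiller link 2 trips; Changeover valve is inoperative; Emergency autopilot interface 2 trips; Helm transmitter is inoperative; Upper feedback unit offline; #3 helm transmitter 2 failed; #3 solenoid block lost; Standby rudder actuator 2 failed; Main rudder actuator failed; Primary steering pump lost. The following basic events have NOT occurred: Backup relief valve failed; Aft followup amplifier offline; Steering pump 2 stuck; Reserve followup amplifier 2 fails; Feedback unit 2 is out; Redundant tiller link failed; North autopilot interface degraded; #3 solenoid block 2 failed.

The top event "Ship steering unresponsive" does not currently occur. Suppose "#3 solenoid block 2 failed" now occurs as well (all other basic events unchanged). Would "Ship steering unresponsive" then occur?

Yes

Counterfactual: set "#3 solenoid block 2 failed" to occurred.
Port system unavailable [OR]: Redundant tiller link failed=not, Aft followup amplifier offline=not → no input occurs → does not occur.
Pump set lost [OR]: Upper feedback unit offline=occurs, Helm transmitter is inoperative=occurs, North autopilot interface degraded=not → at least one input occurs → occurs.
Starboard system unavailable [OR]: Main rudder actuator failed=occurs, Port system unavailable=not, Pump set lost=occurs → at least one input occurs → occurs.
Rudder loop unavailable [AND]: #3 solenoid block lost=occurs, Changeover valve is inoperative=occurs → all inputs occur → occurs.
Followup chain inoperative [OR]: Backup relief valve failed=not, Standby rudder actuator 2 failed=occurs → at least one input occurs → occurs.
NFU path unavailable [AND]: Primary steering pump lost=occurs, Rudder loop unavailable=occurs, Followup chain inoperative=occurs → all inputs occur → occurs.
Port system 2 unavailable [OR]: Tiller link 2 trips=occurs, Reserve followup amplifier 2 fails=not → at least one input occurs → occurs.
Pump set 2 down [AND]: Starboard system unavailable=occurs, NFU path unavailable=occurs, Port system 2 unavailable=occurs, Feedback unit 2 is out=not → not all inputs occur → does not occur.
Starboard system 2 down [AND]: Pump set 2 down=not, #3 helm transmitter 2 failed=occurs, Emergency autopilot interface 2 trips=occurs → not all inputs occur → does not occur.
Ship steering unresponsive [OR]: Starboard system 2 down=not, Steering pump 2 stuck=not, #3 solenoid block 2 failed=occurs → at least one input occurs → occurs.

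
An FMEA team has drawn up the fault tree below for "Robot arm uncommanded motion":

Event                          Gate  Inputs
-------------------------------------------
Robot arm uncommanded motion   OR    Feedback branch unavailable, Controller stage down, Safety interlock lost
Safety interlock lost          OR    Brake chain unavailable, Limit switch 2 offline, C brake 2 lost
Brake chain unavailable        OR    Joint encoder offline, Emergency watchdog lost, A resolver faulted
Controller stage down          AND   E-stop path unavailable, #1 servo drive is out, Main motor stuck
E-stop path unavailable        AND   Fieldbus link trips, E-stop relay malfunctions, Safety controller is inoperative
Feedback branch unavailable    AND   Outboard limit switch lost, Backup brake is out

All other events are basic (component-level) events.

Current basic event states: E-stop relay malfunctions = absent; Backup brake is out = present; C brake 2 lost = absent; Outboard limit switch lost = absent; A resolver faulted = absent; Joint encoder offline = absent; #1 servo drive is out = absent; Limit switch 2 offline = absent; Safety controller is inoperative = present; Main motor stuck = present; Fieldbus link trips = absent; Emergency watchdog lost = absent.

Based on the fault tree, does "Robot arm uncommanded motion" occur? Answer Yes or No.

No

Feedback branch unavailable [AND]: Outboard limit switch lost=not, Backup brake is out=occurs → not all inputs occur → does not occur.
E-stop path unavailable [AND]: Fieldbus link trips=not, E-stop relay malfunctions=not, Safety controller is inoperative=occurs → not all inputs occur → does not occur.
Controller stage down [AND]: E-stop path unavailable=not, #1 servo drive is out=not, Main motor stuck=occurs → not all inputs occur → does not occur.
Brake chain unavailable [OR]: Joint encoder offline=not, Emergency watchdog lost=not, A resolver faulted=not → no input occurs → does not occur.
Safety interlock lost [OR]: Brake chain unavailable=not, Limit switch 2 offline=not, C brake 2 lost=not → no input occurs → does not occur.
Robot arm uncommanded motion [OR]: Feedback branch unavailable=not, Controller stage down=not, Safety interlock lost=not → no input occurs → does not occur.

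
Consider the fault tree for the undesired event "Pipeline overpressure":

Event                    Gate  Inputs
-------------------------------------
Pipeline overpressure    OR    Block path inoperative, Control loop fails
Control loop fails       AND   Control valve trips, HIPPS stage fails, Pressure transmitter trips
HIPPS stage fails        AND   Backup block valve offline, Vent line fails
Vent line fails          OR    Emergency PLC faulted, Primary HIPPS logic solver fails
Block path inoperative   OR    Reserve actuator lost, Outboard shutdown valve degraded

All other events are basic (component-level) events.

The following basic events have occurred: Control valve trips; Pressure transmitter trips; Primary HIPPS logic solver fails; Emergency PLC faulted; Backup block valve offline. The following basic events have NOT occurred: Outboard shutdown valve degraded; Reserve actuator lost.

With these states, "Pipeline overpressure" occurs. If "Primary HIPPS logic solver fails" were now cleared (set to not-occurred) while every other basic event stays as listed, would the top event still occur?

Yes

Counterfactual: set "Primary HIPPS logic solver fails" to not occurred.
Block path inoperative [OR]: Reserve actuator lost=not, Outboard shutdown valve degraded=not → no input occurs → does not occur.
Vent line fails [OR]: Emergency PLC faulted=occurs, Primary HIPPS logic solver fails=not → at least one input occurs → occurs.
HIPPS stage fails [AND]: Backup block valve offline=occurs, Vent line fails=occurs → all inputs occur → occurs.
Control loop fails [AND]: Control valve trips=occurs, HIPPS stage fails=occurs, Pressure transmitter trips=occurs → all inputs occur → occurs.
Pipeline overpressure [OR]: Block path inoperative=not, Control loop fails=occurs → at least one input occurs → occurs.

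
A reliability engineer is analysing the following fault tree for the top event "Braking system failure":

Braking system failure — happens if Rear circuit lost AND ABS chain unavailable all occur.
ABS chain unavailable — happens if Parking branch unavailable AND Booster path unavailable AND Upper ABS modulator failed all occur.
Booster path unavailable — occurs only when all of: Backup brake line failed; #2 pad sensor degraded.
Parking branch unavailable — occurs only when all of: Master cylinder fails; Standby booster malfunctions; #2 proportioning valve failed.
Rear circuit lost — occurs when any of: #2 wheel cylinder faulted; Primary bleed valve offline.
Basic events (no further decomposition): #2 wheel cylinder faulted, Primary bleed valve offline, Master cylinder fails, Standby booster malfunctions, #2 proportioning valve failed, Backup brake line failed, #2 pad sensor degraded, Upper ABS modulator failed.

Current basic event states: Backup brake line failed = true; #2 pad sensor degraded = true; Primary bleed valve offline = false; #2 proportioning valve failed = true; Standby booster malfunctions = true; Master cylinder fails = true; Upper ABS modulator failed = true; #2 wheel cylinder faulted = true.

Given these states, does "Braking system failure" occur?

Yes

Rear circuit lost [OR]: #2 wheel cylinder faulted=occurs, Primary bleed valve offline=not → at least one input occurs → occurs.
Parking branch unavailable [AND]: Master cylinder fails=occurs, Standby booster malfunctions=occurs, #2 proportioning valve failed=occurs → all inputs occur → occurs.
Booster path unavailable [AND]: Backup brake line failed=occurs, #2 pad sensor degraded=occurs → all inputs occur → occurs.
ABS chain unavailable [AND]: Parking branch unavailable=occurs, Booster path unavailable=occurs, Upper ABS modulator failed=occurs → all inputs occur → occurs.
Braking system failure [AND]: Rear circuit lost=occurs, ABS chain unavailable=occurs → all inputs occur → occurs.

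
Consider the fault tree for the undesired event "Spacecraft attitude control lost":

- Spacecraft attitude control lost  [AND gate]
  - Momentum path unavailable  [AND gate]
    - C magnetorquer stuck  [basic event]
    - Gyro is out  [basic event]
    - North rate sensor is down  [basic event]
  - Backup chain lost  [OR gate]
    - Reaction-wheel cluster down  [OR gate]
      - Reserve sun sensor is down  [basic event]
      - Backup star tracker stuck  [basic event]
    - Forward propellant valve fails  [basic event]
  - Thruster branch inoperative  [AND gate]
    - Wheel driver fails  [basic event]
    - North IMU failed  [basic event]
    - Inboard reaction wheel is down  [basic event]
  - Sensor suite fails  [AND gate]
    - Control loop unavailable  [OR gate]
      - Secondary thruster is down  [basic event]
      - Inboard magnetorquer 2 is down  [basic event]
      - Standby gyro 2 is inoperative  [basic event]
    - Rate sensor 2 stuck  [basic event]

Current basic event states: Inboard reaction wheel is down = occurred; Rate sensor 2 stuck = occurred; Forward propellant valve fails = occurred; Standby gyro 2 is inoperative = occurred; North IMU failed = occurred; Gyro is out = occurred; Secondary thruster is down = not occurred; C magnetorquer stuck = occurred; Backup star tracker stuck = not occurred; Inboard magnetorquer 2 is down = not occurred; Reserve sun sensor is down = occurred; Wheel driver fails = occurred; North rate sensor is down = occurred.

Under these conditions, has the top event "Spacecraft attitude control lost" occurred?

Momentum path unavailable [AND]: C magnetorquer stuck=occurs, Gyro is out=occurs, North rate sensor is down=occurs → all inputs occur → occurs.
Reaction-wheel cluster down [OR]: Reserve sun sensor is down=occurs, Backup star tracker stuck=not → at least one input occurs → occurs.
Backup chain lost [OR]: Reaction-wheel cluster down=occurs, Forward propellant valve fails=occurs → at least one input occurs → occurs.
Thruster branch inoperative [AND]: Wheel driver fails=occurs, North IMU failed=occurs, Inboard reaction wheel is down=occurs → all inputs occur → occurs.
Control loop unavailable [OR]: Secondary thruster is down=not, Inboard magnetorquer 2 is down=not, Standby gyro 2 is inoperative=occurs → at least one input occurs → occurs.
Sensor suite fails [AND]: Control loop unavailable=occurs, Rate sensor 2 stuck=occurs → all inputs occur → occurs.
Spacecraft attitude control lost [AND]: Momentum path unavailable=occurs, Backup chain lost=occurs, Thruster branch inoperative=occurs, Sensor suite fails=occurs → all inputs occur → occurs.

Yes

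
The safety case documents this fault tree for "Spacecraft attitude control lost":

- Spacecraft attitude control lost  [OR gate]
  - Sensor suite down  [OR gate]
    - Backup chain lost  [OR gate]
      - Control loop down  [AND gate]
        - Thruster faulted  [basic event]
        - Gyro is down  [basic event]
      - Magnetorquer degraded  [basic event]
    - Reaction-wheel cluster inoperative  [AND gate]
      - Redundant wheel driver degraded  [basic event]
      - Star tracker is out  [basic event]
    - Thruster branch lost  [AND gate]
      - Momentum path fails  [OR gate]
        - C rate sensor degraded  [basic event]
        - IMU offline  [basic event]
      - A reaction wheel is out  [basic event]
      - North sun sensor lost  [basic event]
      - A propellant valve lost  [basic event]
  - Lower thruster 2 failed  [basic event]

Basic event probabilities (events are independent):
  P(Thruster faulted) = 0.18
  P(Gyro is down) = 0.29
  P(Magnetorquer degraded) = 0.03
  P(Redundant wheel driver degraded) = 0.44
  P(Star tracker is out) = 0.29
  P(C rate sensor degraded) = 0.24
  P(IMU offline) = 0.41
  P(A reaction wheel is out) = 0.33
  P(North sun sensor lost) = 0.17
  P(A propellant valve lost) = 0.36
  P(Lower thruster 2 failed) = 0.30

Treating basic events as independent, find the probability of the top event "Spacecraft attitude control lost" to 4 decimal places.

P(Control loop down) [AND] = 0.18 × 0.29 = 0.052200
P(Backup chain lost) [OR] = 1 − (1−0.052200) × (1−0.03) = 0.080634
P(Reaction-wheel cluster inoperative) [AND] = 0.44 × 0.29 = 0.127600
P(Momentum path fails) [OR] = 1 − (1−0.24) × (1−0.41) = 0.551600
P(Thruster branch lost) [AND] = 0.551600 × 0.33 × 0.17 × 0.36 = 0.011140
P(Sensor suite down) [OR] = 1 − (1−0.080634) × (1−0.127600) × (1−0.011140) = 0.206880
P(Spacecraft attitude control lost) [OR] = 1 − (1−0.206880) × (1−0.30) = 0.444816
Rounded to 4 decimal places: P(Spacecraft attitude control lost) ≈ 0.4448.

0.4448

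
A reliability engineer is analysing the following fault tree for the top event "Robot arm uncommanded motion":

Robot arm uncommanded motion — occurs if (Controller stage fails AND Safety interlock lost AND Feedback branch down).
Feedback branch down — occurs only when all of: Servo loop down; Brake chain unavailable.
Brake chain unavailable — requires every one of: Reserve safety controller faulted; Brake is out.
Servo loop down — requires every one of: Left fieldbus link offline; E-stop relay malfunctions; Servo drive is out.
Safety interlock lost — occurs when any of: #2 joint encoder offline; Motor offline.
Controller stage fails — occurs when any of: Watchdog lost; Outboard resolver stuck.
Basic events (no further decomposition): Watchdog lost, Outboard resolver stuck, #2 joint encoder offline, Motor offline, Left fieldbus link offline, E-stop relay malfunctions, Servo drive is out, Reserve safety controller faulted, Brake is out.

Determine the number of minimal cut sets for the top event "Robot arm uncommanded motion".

4

Controller stage fails [OR]: union of children's cut sets → 2 cut set(s).
Safety interlock lost [OR]: union of children's cut sets → 2 cut set(s).
Servo loop down [AND]: one cut set from each child combined → 1 × 1 × 1 = 1 cut set(s).
Brake chain unavailable [AND]: one cut set from each child combined → 1 × 1 = 1 cut set(s).
Feedback branch down [AND]: one cut set from each child combined → 1 × 1 = 1 cut set(s).
Robot arm uncommanded motion [AND]: one cut set from each child combined → 2 × 2 × 1 = 4 cut set(s).
Minimal cut sets: {#2 joint encoder offline, Brake is out, E-stop relay malfunctions, Left fieldbus link offline, Reserve safety controller faulted, Servo drive is out, Watchdog lost}; {Brake is out, E-stop relay malfunctions, Left fieldbus link offline, Motor offline, Reserve safety controller faulted, Servo drive is out, Watchdog lost}; {#2 joint encoder offline, Brake is out, E-stop relay malfunctions, Left fieldbus link offline, Outboard resolver stuck, Reserve safety controller faulted, Servo drive is out}; {Brake is out, E-stop relay malfunctions, Left fieldbus link offline, Motor offline, Outboard resolver stuck, Reserve safety controller faulted, Servo drive is out}.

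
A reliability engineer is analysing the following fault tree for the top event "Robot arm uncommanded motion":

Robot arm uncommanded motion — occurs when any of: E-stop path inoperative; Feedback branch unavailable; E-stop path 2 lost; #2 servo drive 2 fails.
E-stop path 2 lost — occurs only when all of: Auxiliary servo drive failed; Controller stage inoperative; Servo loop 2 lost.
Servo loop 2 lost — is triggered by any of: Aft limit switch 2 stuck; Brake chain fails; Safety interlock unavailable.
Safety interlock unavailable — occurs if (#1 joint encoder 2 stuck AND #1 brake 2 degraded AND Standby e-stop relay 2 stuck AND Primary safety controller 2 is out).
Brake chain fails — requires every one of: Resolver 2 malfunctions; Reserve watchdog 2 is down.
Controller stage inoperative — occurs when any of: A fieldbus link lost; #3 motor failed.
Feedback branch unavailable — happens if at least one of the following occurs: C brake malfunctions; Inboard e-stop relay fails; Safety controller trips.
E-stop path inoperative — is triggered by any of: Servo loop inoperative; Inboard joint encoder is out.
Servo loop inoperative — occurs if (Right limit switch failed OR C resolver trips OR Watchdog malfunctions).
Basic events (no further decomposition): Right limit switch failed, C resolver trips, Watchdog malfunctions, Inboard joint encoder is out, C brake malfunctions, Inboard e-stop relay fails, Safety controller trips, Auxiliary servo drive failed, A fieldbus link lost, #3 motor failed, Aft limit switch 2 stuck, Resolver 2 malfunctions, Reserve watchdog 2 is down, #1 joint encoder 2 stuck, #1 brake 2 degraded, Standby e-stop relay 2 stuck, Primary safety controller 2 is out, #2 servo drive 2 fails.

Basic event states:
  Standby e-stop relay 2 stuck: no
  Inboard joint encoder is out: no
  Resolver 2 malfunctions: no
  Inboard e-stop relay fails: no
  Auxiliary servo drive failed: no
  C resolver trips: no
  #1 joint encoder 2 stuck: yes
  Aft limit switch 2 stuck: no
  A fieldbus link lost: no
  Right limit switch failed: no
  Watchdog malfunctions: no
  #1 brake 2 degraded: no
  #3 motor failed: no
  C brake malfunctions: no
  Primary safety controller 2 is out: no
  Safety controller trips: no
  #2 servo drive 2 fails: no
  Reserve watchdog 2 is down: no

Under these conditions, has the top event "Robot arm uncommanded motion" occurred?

Servo loop inoperative [OR]: Right limit switch failed=not, C resolver trips=not, Watchdog malfunctions=not → no input occurs → does not occur.
E-stop path inoperative [OR]: Servo loop inoperative=not, Inboard joint encoder is out=not → no input occurs → does not occur.
Feedback branch unavailable [OR]: C brake malfunctions=not, Inboard e-stop relay fails=not, Safety controller trips=not → no input occurs → does not occur.
Controller stage inoperative [OR]: A fieldbus link lost=not, #3 motor failed=not → no input occurs → does not occur.
Brake chain fails [AND]: Resolver 2 malfunctions=not, Reserve watchdog 2 is down=not → not all inputs occur → does not occur.
Safety interlock unavailable [AND]: #1 joint encoder 2 stuck=occurs, #1 brake 2 degraded=not, Standby e-stop relay 2 stuck=not, Primary safety controller 2 is out=not → not all inputs occur → does not occur.
Servo loop 2 lost [OR]: Aft limit switch 2 stuck=not, Brake chain fails=not, Safety interlock unavailable=not → no input occurs → does not occur.
E-stop path 2 lost [AND]: Auxiliary servo drive failed=not, Controller stage inoperative=not, Servo loop 2 lost=not → not all inputs occur → does not occur.
Robot arm uncommanded motion [OR]: E-stop path inoperative=not, Feedback branch unavailable=not, E-stop path 2 lost=not, #2 servo drive 2 fails=not → no input occurs → does not occur.

No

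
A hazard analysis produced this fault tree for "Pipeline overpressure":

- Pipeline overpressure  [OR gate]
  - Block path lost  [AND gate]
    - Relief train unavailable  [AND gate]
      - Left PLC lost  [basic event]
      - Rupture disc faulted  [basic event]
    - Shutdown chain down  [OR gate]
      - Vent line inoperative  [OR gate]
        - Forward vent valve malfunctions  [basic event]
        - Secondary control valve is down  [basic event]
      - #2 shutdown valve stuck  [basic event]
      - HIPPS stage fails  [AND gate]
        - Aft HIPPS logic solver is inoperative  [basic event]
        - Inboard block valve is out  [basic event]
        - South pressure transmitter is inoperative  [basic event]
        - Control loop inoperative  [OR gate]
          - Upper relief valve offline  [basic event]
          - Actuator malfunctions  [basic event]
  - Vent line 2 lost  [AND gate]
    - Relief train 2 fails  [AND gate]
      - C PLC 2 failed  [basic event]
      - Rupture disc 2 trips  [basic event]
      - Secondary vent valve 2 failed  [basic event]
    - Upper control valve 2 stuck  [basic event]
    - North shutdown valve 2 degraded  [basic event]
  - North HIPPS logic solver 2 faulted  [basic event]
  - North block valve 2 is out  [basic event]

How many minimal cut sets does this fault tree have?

Relief train unavailable [AND]: one cut set from each child combined → 1 × 1 = 1 cut set(s).
Vent line inoperative [OR]: union of children's cut sets → 2 cut set(s).
Control loop inoperative [OR]: union of children's cut sets → 2 cut set(s).
HIPPS stage fails [AND]: one cut set from each child combined → 1 × 1 × 1 × 2 = 2 cut set(s).
Shutdown chain down [OR]: union of children's cut sets → 5 cut set(s).
Block path lost [AND]: one cut set from each child combined → 1 × 5 = 5 cut set(s).
Relief train 2 fails [AND]: one cut set from each child combined → 1 × 1 × 1 = 1 cut set(s).
Vent line 2 lost [AND]: one cut set from each child combined → 1 × 1 × 1 = 1 cut set(s).
Pipeline overpressure [OR]: union of children's cut sets → 8 cut set(s).
Minimal cut sets: {Forward vent valve malfunctions, Left PLC lost, Rupture disc faulted}; {Left PLC lost, Rupture disc faulted, Secondary control valve is down}; {#2 shutdown valve stuck, Left PLC lost, Rupture disc faulted}; {Aft HIPPS logic solver is inoperative, Inboard block valve is out, Left PLC lost, Rupture disc faulted, South pressure transmitter is inoperative, Upper relief valve offline}; {Actuator malfunctions, Aft HIPPS logic solver is inoperative, Inboard block valve is out, Left PLC lost, Rupture disc faulted, South pressure transmitter is inoperative}; {C PLC 2 failed, North shutdown valve 2 degraded, Rupture disc 2 trips, Secondary vent valve 2 failed, Upper control valve 2 stuck}; {North HIPPS logic solver 2 faulted}; {North block valve 2 is out}.

8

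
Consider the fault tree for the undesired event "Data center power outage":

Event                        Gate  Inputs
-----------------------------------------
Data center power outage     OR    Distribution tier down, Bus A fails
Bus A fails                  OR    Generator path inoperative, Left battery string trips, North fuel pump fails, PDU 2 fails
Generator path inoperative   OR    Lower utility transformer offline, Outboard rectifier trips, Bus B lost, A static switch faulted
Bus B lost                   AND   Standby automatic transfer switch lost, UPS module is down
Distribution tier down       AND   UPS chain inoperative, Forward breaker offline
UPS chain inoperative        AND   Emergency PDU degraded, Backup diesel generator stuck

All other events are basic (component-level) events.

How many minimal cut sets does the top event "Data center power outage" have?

UPS chain inoperative [AND]: one cut set from each child combined → 1 × 1 = 1 cut set(s).
Distribution tier down [AND]: one cut set from each child combined → 1 × 1 = 1 cut set(s).
Bus B lost [AND]: one cut set from each child combined → 1 × 1 = 1 cut set(s).
Generator path inoperative [OR]: union of children's cut sets → 4 cut set(s).
Bus A fails [OR]: union of children's cut sets → 7 cut set(s).
Data center power outage [OR]: union of children's cut sets → 8 cut set(s).
Minimal cut sets: {Backup diesel generator stuck, Emergency PDU degraded, Forward breaker offline}; {Lower utility transformer offline}; {Outboard rectifier trips}; {Standby automatic transfer switch lost, UPS module is down}; {A static switch faulted}; {Left battery string trips}; {North fuel pump fails}; {PDU 2 fails}.

8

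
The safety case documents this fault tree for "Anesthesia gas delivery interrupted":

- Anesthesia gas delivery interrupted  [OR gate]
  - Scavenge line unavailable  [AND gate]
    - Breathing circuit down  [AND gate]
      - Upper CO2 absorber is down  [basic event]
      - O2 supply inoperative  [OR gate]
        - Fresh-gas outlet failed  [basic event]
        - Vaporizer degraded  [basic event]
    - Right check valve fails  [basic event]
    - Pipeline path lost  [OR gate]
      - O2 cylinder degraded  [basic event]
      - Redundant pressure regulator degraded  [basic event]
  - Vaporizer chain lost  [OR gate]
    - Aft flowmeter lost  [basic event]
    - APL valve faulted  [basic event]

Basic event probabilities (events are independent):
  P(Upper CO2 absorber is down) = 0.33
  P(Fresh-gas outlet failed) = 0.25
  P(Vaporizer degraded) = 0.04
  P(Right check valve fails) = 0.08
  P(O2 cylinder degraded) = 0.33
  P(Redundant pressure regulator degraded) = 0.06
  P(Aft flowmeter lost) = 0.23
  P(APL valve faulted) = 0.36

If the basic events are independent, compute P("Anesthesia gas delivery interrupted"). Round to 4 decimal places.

0.5085

P(O2 supply inoperative) [OR] = 1 − (1−0.25) × (1−0.04) = 0.280000
P(Breathing circuit down) [AND] = 0.33 × 0.280000 = 0.092400
P(Pipeline path lost) [OR] = 1 − (1−0.33) × (1−0.06) = 0.370200
P(Scavenge line unavailable) [AND] = 0.092400 × 0.08 × 0.370200 = 0.002737
P(Vaporizer chain lost) [OR] = 1 − (1−0.23) × (1−0.36) = 0.507200
P(Anesthesia gas delivery interrupted) [OR] = 1 − (1−0.002737) × (1−0.507200) = 0.508549
Rounded to 4 decimal places: P(Anesthesia gas delivery interrupted) ≈ 0.5085.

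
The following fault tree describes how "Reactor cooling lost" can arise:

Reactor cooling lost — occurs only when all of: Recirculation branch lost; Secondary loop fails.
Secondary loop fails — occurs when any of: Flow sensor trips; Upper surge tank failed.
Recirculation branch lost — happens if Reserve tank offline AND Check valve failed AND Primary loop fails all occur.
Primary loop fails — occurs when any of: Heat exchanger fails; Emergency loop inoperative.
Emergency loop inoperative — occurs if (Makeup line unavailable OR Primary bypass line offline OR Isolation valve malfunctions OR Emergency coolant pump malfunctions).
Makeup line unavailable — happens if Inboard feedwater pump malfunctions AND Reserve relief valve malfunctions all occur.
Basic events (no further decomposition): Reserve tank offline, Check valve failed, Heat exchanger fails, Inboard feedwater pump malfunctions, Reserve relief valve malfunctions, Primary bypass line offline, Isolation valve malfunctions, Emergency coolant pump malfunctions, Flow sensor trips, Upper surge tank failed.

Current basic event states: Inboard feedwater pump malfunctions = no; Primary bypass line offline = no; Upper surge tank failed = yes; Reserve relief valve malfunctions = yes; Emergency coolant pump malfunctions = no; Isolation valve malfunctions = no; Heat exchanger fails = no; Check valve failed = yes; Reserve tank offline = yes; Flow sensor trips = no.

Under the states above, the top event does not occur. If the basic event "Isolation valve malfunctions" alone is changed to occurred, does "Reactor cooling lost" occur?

Yes

Counterfactual: set "Isolation valve malfunctions" to occurred.
Makeup line unavailable [AND]: Inboard feedwater pump malfunctions=not, Reserve relief valve malfunctions=occurs → not all inputs occur → does not occur.
Emergency loop inoperative [OR]: Makeup line unavailable=not, Primary bypass line offline=not, Isolation valve malfunctions=occurs, Emergency coolant pump malfunctions=not → at least one input occurs → occurs.
Primary loop fails [OR]: Heat exchanger fails=not, Emergency loop inoperative=occurs → at least one input occurs → occurs.
Recirculation branch lost [AND]: Reserve tank offline=occurs, Check valve failed=occurs, Primary loop fails=occurs → all inputs occur → occurs.
Secondary loop fails [OR]: Flow sensor trips=not, Upper surge tank failed=occurs → at least one input occurs → occurs.
Reactor cooling lost [AND]: Recirculation branch lost=occurs, Secondary loop fails=occurs → all inputs occur → occurs.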